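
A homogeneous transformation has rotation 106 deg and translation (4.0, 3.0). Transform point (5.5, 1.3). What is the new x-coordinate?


x' = cos(theta)*px - sin(theta)*py + tx
= -0.2756*5.5 - 0.9613*1.3 + 4.0
= 1.2344


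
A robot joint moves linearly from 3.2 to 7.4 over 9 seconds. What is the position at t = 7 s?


s = t/T = 7/9 = 0.7778
p(t) = p0 + (pf-p0)*s
= 3.2 + (7.4 - 3.2) * 0.7778
= 6.4667


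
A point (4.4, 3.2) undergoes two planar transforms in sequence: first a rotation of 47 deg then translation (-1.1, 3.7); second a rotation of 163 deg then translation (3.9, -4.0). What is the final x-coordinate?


After transform 1:
x1 = cos(47)*4.4 - sin(47)*3.2 + -1.1 = -0.4395
y1 = sin(47)*4.4 + cos(47)*3.2 + 3.7 = 9.1004
After transform 2:
x2 = cos(163)*-0.4395 - sin(163)*9.1004 + 3.9
= 1.6596


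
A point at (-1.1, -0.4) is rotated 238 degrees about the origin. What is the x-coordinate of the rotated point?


x' = x*cos(theta) - y*sin(theta)
cos(238 deg) = -0.5299, sin(238 deg) = -0.848
x' = -1.1 * -0.5299 - -0.4 * -0.848
= 0.5829 - 0.3392
= 0.2437


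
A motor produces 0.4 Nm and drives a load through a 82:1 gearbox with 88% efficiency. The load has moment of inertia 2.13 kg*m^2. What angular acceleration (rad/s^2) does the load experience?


tau_out = tau_motor * N * eta
= 0.4 * 82 * 0.88 = 28.864 Nm
alpha = tau_out / I = 28.864 / 2.13
= 13.5512 rad/s^2


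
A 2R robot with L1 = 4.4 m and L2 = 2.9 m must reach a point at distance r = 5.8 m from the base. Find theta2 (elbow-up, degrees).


cos(theta2) = (r^2 - L1^2 - L2^2) / (2*L1*L2)
cos(theta2) = (33.64 - 19.36 - 8.41) / 25.52
cos(theta2) = 0.230016
theta2 = 76.702 degrees


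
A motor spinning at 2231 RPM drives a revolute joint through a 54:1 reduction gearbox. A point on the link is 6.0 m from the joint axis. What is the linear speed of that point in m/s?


omega_motor = 2231 * 2*pi/60 = 233.6298 rad/s
omega_joint = omega_motor / 54 = 4.3265 rad/s
v = omega_joint * r = 4.3265 * 6.0
= 25.9589 m/s


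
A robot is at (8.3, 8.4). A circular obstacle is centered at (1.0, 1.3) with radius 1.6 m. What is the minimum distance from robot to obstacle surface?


center_dist = sqrt((8.3-1.0)^2 + (8.4-1.3)^2)
= sqrt(53.29 + 50.41)
= 10.1833
min_dist = center_dist - radius = 10.1833 - 1.6 = 8.5833 m


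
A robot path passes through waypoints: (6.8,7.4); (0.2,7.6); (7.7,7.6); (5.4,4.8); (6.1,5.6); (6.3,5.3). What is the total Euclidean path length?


Segment lengths:
  seg1 = sqrt((-6.6)^2 + (0.2)^2) = 6.603
  seg2 = sqrt((7.5)^2 + (0.0)^2) = 7.5
  seg3 = sqrt((-2.3)^2 + (-2.8)^2) = 3.6235
  seg4 = sqrt((0.7)^2 + (0.8)^2) = 1.063
  seg5 = sqrt((0.2)^2 + (-0.3)^2) = 0.3606
Total = 19.1501


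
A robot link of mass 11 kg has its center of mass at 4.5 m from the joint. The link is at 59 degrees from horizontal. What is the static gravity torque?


tau = m*g*L*cos(angle)
= 11 * 9.81 * 4.5 * cos(59 deg)
= 11 * 9.81 * 4.5 * 0.515
= 250.0999 Nm


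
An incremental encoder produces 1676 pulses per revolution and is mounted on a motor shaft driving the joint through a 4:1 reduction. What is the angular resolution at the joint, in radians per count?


counts per rev = 1676
effective counts at joint = 1676 * 4 = 6704
resolution = 2*pi / 6704
= 9.3723e-04 rad/count


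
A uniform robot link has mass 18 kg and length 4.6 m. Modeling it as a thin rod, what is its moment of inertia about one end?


I = (1/3) * m * L^2
= (1/3) * 18 * 4.6^2
= 0.333333 * 18 * 21.16
= 126.96 kg*m^2


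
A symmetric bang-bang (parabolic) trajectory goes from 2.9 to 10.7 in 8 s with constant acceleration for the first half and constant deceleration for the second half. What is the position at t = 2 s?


Symmetric rest-to-rest: each phase covers (pf-p0)/2 in time T/2. 0.5*a*(T/2)^2 = (pf-p0)/2 => a = 4*(pf-p0)/T^2
a = 4*(10.7-2.9)/8^2 = 0.4875
t = 2 is in the acceleration phase (t <= T/2).
p = p0 + 0.5*a*t^2 = 2.9 + 0.5*0.4875*2^2
= 3.875


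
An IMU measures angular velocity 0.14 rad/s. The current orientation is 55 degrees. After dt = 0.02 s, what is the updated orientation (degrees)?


delta_theta = w * dt = 0.14 * 0.02 = 0.0028 rad
= 0.1604 deg
theta_new = 55 + 0.1604 = 55.1604 deg


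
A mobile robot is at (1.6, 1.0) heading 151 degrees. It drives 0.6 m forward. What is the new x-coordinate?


x_new = x0 + d*cos(theta)
= 1.6 + 0.6*cos(151)
= 1.6 + -0.5248
= 1.0752


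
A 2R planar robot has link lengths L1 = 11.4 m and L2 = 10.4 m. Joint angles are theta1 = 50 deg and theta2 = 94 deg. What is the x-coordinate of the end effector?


Convert angles to radians: theta1 = 0.8727, theta2 = 1.6406
x = L1*cos(theta1) + L2*cos(theta1+theta2)
x = 7.3278 + -8.4138
x = -1.086


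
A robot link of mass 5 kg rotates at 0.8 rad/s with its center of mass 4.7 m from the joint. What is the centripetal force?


F = m * omega^2 * r
= 5 * 0.8^2 * 4.7
= 5 * 0.64 * 4.7
= 15.04 N


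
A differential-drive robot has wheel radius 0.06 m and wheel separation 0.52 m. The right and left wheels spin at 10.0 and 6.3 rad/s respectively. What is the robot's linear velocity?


vR = r*wR = 0.06*10.0 = 0.6 m/s
vL = r*wL = 0.06*6.3 = 0.378 m/s
v = (vR+vL)/2 = 0.489 m/s
omega = (vR-vL)/L = 0.4269 rad/s
linear velocity = 0.489 m/s


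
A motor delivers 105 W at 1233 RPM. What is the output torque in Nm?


omega = 1233 * 2*pi/60 = 129.1195 rad/s
tau = P / omega = 105 / 129.1195
= 0.8132 Nm


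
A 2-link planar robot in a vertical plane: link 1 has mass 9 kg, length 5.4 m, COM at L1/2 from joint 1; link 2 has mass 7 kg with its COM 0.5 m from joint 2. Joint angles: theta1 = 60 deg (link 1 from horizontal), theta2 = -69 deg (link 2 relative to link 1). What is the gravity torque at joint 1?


Horizontal distance from joint 1 to link-1 COM:
  x_c1 = (L1/2)*cos(t1) = 2.7 * 0.5 = 1.35 m
Horizontal distance from joint 1 to link-2 COM:
  x_c2 = L1*cos(t1) + Lc2*cos(t1+t2)
       = 5.4*0.5 + 0.5*0.9877 = 3.1938 m
tau1 = m1*g*x_c1 + m2*g*x_c2
     = 9*9.81*1.35 + 7*9.81*3.1938
     = 119.1915 + 219.3213
     = 338.5128 Nm


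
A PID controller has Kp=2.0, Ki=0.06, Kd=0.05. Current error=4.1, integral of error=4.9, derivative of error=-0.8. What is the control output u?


u = Kp*e + Ki*int(e) + Kd*de/dt
= 2.0*4.1 + 0.06*4.9 + 0.05*(-0.8)
= 8.2 + 0.294 + -0.04
= 8.454


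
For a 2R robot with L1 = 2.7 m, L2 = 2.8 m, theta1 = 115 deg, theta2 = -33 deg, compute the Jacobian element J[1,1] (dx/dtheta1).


J[1,1] = -L1*sin(t1) - L2*sin(t1+t2)
= -2.7*sin(115) - 2.8*sin(82)
= -5.2198


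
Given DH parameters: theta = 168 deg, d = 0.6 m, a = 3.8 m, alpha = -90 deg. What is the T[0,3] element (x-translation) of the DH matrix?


T[0,3] = a * cos(theta)
= 3.8 * cos(168 deg)
= 3.8 * -0.9781
= -3.717


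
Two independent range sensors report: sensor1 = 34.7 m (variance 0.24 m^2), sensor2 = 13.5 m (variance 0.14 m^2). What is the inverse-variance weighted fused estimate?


w1 = (1/var1) / (1/var1 + 1/var2)
   = 4.1667 / (4.1667 + 7.1429) = 0.3684
w2 = 1 - w1 = 0.6316
fused = w1*s1 + w2*s2 = 12.7842 + 8.5263
= 21.3105 m


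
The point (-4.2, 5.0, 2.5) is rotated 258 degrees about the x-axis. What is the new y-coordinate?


Rotation about x-axis: y' = y*cos(theta) - z*sin(theta)
= 5.0 * -0.2079 - 2.5 * -0.9781
= 1.4058


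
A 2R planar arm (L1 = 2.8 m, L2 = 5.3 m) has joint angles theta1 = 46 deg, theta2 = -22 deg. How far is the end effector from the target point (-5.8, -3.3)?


End effector via forward kinematics:
x = L1*cos(t1) + L2*cos(t1+t2) = 6.7868
y = L1*sin(t1) + L2*sin(t1+t2) = 4.1699
Distance to target:
d = sqrt((-5.8 - 6.7868)^2 + (-3.3 - 4.1699)^2)
= sqrt(158.4284 + 55.7987)
= 14.6365 m


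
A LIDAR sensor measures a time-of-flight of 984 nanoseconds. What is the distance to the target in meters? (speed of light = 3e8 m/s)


tof = 984 ns = 9.84e-07 s
dist = c * tof / 2
= 3e8 * 9.84e-07 / 2
= 147.6 m


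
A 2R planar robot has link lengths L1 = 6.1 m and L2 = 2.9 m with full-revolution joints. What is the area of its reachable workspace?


r_max = L1 + L2 = 9.0 m
r_min = |L1 - L2| = 3.2 m
Area = pi*(r_max^2 - r_min^2)
= pi*(81.0 - 10.24)
= pi * 70.76
= 222.2991 m^2


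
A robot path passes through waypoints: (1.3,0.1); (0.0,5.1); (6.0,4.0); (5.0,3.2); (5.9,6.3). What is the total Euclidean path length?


Segment lengths:
  seg1 = sqrt((-1.3)^2 + (5.0)^2) = 5.1662
  seg2 = sqrt((6.0)^2 + (-1.1)^2) = 6.1
  seg3 = sqrt((-1.0)^2 + (-0.8)^2) = 1.2806
  seg4 = sqrt((0.9)^2 + (3.1)^2) = 3.228
Total = 15.7749


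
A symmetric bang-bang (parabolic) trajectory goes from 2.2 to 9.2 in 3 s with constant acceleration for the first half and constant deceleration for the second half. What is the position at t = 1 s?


Symmetric rest-to-rest: each phase covers (pf-p0)/2 in time T/2. 0.5*a*(T/2)^2 = (pf-p0)/2 => a = 4*(pf-p0)/T^2
a = 4*(9.2-2.2)/3^2 = 3.1111
t = 1 is in the acceleration phase (t <= T/2).
p = p0 + 0.5*a*t^2 = 2.2 + 0.5*3.1111*1^2
= 3.7556


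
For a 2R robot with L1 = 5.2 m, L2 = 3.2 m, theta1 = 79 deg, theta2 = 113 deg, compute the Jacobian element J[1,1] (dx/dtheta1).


J[1,1] = -L1*sin(t1) - L2*sin(t1+t2)
= -5.2*sin(79) - 3.2*sin(192)
= -4.4391


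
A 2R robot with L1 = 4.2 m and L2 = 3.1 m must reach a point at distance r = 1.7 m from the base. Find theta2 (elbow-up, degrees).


cos(theta2) = (r^2 - L1^2 - L2^2) / (2*L1*L2)
cos(theta2) = (2.89 - 17.64 - 9.61) / 26.04
cos(theta2) = -0.935484
theta2 = 159.3065 degrees


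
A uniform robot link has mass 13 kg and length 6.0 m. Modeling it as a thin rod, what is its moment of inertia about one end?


I = (1/3) * m * L^2
= (1/3) * 13 * 6.0^2
= 0.333333 * 13 * 36.0
= 156.0 kg*m^2


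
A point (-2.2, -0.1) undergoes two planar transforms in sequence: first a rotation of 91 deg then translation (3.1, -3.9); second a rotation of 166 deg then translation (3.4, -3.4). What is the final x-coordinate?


After transform 1:
x1 = cos(91)*-2.2 - sin(91)*-0.1 + 3.1 = 3.2384
y1 = sin(91)*-2.2 + cos(91)*-0.1 + -3.9 = -6.0979
After transform 2:
x2 = cos(166)*3.2384 - sin(166)*-6.0979 + 3.4
= 1.733


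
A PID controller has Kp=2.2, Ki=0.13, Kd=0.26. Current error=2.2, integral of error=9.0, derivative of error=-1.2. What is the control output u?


u = Kp*e + Ki*int(e) + Kd*de/dt
= 2.2*2.2 + 0.13*9.0 + 0.26*(-1.2)
= 4.84 + 1.17 + -0.312
= 5.698


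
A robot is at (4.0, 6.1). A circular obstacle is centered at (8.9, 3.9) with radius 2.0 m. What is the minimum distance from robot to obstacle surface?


center_dist = sqrt((4.0-8.9)^2 + (6.1-3.9)^2)
= sqrt(24.01 + 4.84)
= 5.3712
min_dist = center_dist - radius = 5.3712 - 2.0 = 3.3712 m


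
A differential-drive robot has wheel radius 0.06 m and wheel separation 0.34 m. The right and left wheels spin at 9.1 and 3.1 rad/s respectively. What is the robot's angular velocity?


vR = r*wR = 0.06*9.1 = 0.546 m/s
vL = r*wL = 0.06*3.1 = 0.186 m/s
v = (vR+vL)/2 = 0.366 m/s
omega = (vR-vL)/L = 1.0588 rad/s
angular velocity = 1.0588 rad/s


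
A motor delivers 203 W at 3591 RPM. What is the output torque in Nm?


omega = 3591 * 2*pi/60 = 376.0486 rad/s
tau = P / omega = 203 / 376.0486
= 0.5398 Nm


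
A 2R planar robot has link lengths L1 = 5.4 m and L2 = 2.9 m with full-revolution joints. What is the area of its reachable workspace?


r_max = L1 + L2 = 8.3 m
r_min = |L1 - L2| = 2.5 m
Area = pi*(r_max^2 - r_min^2)
= pi*(68.89 - 6.25)
= pi * 62.64
= 196.7894 m^2


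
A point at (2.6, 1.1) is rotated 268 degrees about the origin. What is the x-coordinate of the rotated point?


x' = x*cos(theta) - y*sin(theta)
cos(268 deg) = -0.0349, sin(268 deg) = -0.9994
x' = 2.6 * -0.0349 - 1.1 * -0.9994
= -0.0907 - -1.0993
= 1.0086


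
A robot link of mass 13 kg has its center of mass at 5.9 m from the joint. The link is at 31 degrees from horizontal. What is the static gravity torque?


tau = m*g*L*cos(angle)
= 13 * 9.81 * 5.9 * cos(31 deg)
= 13 * 9.81 * 5.9 * 0.8572
= 644.9558 Nm


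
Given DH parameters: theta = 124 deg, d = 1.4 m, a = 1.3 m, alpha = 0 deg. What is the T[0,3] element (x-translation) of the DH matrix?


T[0,3] = a * cos(theta)
= 1.3 * cos(124 deg)
= 1.3 * -0.5592
= -0.727


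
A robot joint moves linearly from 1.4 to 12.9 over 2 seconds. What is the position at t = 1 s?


s = t/T = 1/2 = 0.5
p(t) = p0 + (pf-p0)*s
= 1.4 + (12.9 - 1.4) * 0.5
= 7.15


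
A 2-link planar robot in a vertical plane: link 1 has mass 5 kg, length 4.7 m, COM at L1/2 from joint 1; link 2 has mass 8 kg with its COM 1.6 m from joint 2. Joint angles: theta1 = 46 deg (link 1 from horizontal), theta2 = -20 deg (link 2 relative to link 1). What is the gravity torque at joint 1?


Horizontal distance from joint 1 to link-1 COM:
  x_c1 = (L1/2)*cos(t1) = 2.35 * 0.6947 = 1.6324 m
Horizontal distance from joint 1 to link-2 COM:
  x_c2 = L1*cos(t1) + Lc2*cos(t1+t2)
       = 4.7*0.6947 + 1.6*0.8988 = 4.703 m
tau1 = m1*g*x_c1 + m2*g*x_c2
     = 5*9.81*1.6324 + 8*9.81*4.703
     = 80.0715 + 369.0887
     = 449.1602 Nm


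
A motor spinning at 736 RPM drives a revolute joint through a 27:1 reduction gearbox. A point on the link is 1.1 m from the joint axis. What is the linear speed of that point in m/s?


omega_motor = 736 * 2*pi/60 = 77.0737 rad/s
omega_joint = omega_motor / 27 = 2.8546 rad/s
v = omega_joint * r = 2.8546 * 1.1
= 3.14 m/s


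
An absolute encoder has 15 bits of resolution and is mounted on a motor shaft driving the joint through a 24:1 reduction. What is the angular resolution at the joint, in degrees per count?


counts = 2^15 = 32768
effective counts at joint = 32768 * 24 = 786432
resolution = 360 / 786432
= 4.5776e-04 deg/count


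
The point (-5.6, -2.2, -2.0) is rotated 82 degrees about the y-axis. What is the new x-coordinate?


Rotation about y-axis: x' = x*cos(theta) + z*sin(theta)
= -5.6 * 0.1392 + -2.0 * 0.9903
= -2.7599


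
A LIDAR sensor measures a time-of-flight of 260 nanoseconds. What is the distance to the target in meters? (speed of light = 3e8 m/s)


tof = 260 ns = 2.6e-07 s
dist = c * tof / 2
= 3e8 * 2.6e-07 / 2
= 39.0 m


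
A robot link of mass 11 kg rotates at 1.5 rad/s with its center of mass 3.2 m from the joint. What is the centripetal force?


F = m * omega^2 * r
= 11 * 1.5^2 * 3.2
= 11 * 2.25 * 3.2
= 79.2 N


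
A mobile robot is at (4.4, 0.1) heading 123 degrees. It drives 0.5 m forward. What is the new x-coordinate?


x_new = x0 + d*cos(theta)
= 4.4 + 0.5*cos(123)
= 4.4 + -0.2723
= 4.1277


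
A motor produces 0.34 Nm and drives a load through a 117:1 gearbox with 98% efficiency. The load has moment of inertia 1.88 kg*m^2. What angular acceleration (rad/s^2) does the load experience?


tau_out = tau_motor * N * eta
= 0.34 * 117 * 0.98 = 38.9844 Nm
alpha = tau_out / I = 38.9844 / 1.88
= 20.7364 rad/s^2


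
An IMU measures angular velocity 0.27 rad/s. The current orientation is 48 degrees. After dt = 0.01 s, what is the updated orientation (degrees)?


delta_theta = w * dt = 0.27 * 0.01 = 0.0027 rad
= 0.1547 deg
theta_new = 48 + 0.1547 = 48.1547 deg


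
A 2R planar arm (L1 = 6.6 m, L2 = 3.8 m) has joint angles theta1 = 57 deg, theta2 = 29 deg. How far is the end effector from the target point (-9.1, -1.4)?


End effector via forward kinematics:
x = L1*cos(t1) + L2*cos(t1+t2) = 3.8597
y = L1*sin(t1) + L2*sin(t1+t2) = 9.326
Distance to target:
d = sqrt((-9.1 - 3.8597)^2 + (-1.4 - 9.326)^2)
= sqrt(167.9536 + 115.0464)
= 16.8226 m


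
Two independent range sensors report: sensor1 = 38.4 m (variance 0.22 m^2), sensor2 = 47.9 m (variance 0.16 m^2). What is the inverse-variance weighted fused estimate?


w1 = (1/var1) / (1/var1 + 1/var2)
   = 4.5455 / (4.5455 + 6.25) = 0.4211
w2 = 1 - w1 = 0.5789
fused = w1*s1 + w2*s2 = 16.1684 + 27.7316
= 43.9 m


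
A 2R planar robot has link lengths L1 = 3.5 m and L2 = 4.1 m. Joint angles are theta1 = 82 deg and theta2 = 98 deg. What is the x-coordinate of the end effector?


Convert angles to radians: theta1 = 1.4312, theta2 = 1.7104
x = L1*cos(theta1) + L2*cos(theta1+theta2)
x = 0.4871 + -4.1
x = -3.6129


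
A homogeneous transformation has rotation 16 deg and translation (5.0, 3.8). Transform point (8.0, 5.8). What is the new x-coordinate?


x' = cos(theta)*px - sin(theta)*py + tx
= 0.9613*8.0 - 0.2756*5.8 + 5.0
= 11.0914


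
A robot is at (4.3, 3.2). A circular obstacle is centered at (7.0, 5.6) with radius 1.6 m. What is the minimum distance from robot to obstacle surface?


center_dist = sqrt((4.3-7.0)^2 + (3.2-5.6)^2)
= sqrt(7.29 + 5.76)
= 3.6125
min_dist = center_dist - radius = 3.6125 - 1.6 = 2.0125 m


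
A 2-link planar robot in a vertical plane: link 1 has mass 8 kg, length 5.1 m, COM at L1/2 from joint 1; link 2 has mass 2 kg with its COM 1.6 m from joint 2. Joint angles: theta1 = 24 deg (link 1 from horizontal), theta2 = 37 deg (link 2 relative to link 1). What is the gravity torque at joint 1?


Horizontal distance from joint 1 to link-1 COM:
  x_c1 = (L1/2)*cos(t1) = 2.55 * 0.9135 = 2.3295 m
Horizontal distance from joint 1 to link-2 COM:
  x_c2 = L1*cos(t1) + Lc2*cos(t1+t2)
       = 5.1*0.9135 + 1.6*0.4848 = 5.4348 m
tau1 = m1*g*x_c1 + m2*g*x_c2
     = 8*9.81*2.3295 + 2*9.81*5.4348
     = 182.8224 + 106.6303
     = 289.4527 Nm


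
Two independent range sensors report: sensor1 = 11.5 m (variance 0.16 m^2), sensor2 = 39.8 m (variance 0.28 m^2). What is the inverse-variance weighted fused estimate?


w1 = (1/var1) / (1/var1 + 1/var2)
   = 6.25 / (6.25 + 3.5714) = 0.6364
w2 = 1 - w1 = 0.3636
fused = w1*s1 + w2*s2 = 7.3182 + 14.4727
= 21.7909 m


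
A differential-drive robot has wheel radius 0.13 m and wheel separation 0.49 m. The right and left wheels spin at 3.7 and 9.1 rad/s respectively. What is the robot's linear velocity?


vR = r*wR = 0.13*3.7 = 0.481 m/s
vL = r*wL = 0.13*9.1 = 1.183 m/s
v = (vR+vL)/2 = 0.832 m/s
omega = (vR-vL)/L = -1.4327 rad/s
linear velocity = 0.832 m/s


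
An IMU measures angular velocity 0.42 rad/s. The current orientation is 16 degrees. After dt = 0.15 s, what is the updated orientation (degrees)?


delta_theta = w * dt = 0.42 * 0.15 = 0.063 rad
= 3.6096 deg
theta_new = 16 + 3.6096 = 19.6096 deg


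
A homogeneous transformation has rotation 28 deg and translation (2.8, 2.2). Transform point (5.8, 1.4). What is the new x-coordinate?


x' = cos(theta)*px - sin(theta)*py + tx
= 0.8829*5.8 - 0.4695*1.4 + 2.8
= 7.2638


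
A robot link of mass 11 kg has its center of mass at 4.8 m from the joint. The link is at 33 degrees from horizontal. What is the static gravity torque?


tau = m*g*L*cos(angle)
= 11 * 9.81 * 4.8 * cos(33 deg)
= 11 * 9.81 * 4.8 * 0.8387
= 434.4045 Nm


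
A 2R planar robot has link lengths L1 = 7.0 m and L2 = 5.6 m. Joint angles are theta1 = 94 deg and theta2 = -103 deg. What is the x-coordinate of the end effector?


Convert angles to radians: theta1 = 1.6406, theta2 = -1.7977
x = L1*cos(theta1) + L2*cos(theta1+theta2)
x = -0.4883 + 5.5311
x = 5.0428


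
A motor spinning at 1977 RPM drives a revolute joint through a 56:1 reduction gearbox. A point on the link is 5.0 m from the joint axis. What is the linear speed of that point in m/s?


omega_motor = 1977 * 2*pi/60 = 207.031 rad/s
omega_joint = omega_motor / 56 = 3.697 rad/s
v = omega_joint * r = 3.697 * 5.0
= 18.4849 m/s


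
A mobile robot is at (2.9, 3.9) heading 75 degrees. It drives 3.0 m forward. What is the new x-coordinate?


x_new = x0 + d*cos(theta)
= 2.9 + 3.0*cos(75)
= 2.9 + 0.7765
= 3.6765


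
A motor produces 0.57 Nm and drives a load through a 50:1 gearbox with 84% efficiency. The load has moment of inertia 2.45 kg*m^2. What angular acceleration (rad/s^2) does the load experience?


tau_out = tau_motor * N * eta
= 0.57 * 50 * 0.84 = 23.94 Nm
alpha = tau_out / I = 23.94 / 2.45
= 9.7714 rad/s^2


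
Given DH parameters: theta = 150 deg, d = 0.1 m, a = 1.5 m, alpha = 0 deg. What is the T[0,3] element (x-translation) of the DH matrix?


T[0,3] = a * cos(theta)
= 1.5 * cos(150 deg)
= 1.5 * -0.866
= -1.299


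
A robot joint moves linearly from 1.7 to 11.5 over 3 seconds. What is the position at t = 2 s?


s = t/T = 2/3 = 0.6667
p(t) = p0 + (pf-p0)*s
= 1.7 + (11.5 - 1.7) * 0.6667
= 8.2333


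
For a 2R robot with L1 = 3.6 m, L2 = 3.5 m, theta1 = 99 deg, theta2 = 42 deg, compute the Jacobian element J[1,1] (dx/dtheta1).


J[1,1] = -L1*sin(t1) - L2*sin(t1+t2)
= -3.6*sin(99) - 3.5*sin(141)
= -5.7583


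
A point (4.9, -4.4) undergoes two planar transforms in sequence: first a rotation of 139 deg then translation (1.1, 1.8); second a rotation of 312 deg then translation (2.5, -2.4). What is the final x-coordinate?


After transform 1:
x1 = cos(139)*4.9 - sin(139)*-4.4 + 1.1 = 0.2886
y1 = sin(139)*4.9 + cos(139)*-4.4 + 1.8 = 8.3354
After transform 2:
x2 = cos(312)*0.2886 - sin(312)*8.3354 + 2.5
= 8.8875


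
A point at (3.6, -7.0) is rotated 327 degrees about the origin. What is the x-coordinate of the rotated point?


x' = x*cos(theta) - y*sin(theta)
cos(327 deg) = 0.8387, sin(327 deg) = -0.5446
x' = 3.6 * 0.8387 - -7.0 * -0.5446
= 3.0192 - 3.8125
= -0.7933


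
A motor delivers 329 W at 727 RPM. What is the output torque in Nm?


omega = 727 * 2*pi/60 = 76.1313 rad/s
tau = P / omega = 329 / 76.1313
= 4.3215 Nm


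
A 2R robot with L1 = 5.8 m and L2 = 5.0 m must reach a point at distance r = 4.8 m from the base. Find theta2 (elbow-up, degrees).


cos(theta2) = (r^2 - L1^2 - L2^2) / (2*L1*L2)
cos(theta2) = (23.04 - 33.64 - 25.0) / 58.0
cos(theta2) = -0.613793
theta2 = 127.8643 degrees


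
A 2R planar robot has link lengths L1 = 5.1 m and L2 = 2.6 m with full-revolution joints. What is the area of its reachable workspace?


r_max = L1 + L2 = 7.7 m
r_min = |L1 - L2| = 2.5 m
Area = pi*(r_max^2 - r_min^2)
= pi*(59.29 - 6.25)
= pi * 53.04
= 166.6301 m^2


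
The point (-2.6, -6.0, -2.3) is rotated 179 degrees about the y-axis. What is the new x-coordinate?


Rotation about y-axis: x' = x*cos(theta) + z*sin(theta)
= -2.6 * -0.9998 + -2.3 * 0.0175
= 2.5595


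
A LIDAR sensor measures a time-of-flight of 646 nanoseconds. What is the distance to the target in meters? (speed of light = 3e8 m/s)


tof = 646 ns = 6.46e-07 s
dist = c * tof / 2
= 3e8 * 6.46e-07 / 2
= 96.9 m


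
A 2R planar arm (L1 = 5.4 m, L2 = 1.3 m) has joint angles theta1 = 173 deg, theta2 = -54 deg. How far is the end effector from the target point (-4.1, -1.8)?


End effector via forward kinematics:
x = L1*cos(t1) + L2*cos(t1+t2) = -5.99
y = L1*sin(t1) + L2*sin(t1+t2) = 1.7951
Distance to target:
d = sqrt((-4.1 - -5.99)^2 + (-1.8 - 1.7951)^2)
= sqrt(3.5721 + 12.9247)
= 4.0616 m


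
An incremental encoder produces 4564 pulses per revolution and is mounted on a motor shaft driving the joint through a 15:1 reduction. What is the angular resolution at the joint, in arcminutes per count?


counts per rev = 4564
effective counts at joint = 4564 * 15 = 68460
resolution = 360*60 / 68460
= 0.3155 arcmin/count


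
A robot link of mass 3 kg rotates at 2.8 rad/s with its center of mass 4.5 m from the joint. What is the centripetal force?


F = m * omega^2 * r
= 3 * 2.8^2 * 4.5
= 3 * 7.84 * 4.5
= 105.84 N


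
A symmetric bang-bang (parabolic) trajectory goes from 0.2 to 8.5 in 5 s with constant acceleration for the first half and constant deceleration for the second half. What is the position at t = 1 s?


Symmetric rest-to-rest: each phase covers (pf-p0)/2 in time T/2. 0.5*a*(T/2)^2 = (pf-p0)/2 => a = 4*(pf-p0)/T^2
a = 4*(8.5-0.2)/5^2 = 1.328
t = 1 is in the acceleration phase (t <= T/2).
p = p0 + 0.5*a*t^2 = 0.2 + 0.5*1.328*1^2
= 0.864


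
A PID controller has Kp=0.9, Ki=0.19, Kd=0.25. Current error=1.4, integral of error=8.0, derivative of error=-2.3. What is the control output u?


u = Kp*e + Ki*int(e) + Kd*de/dt
= 0.9*1.4 + 0.19*8.0 + 0.25*(-2.3)
= 1.26 + 1.52 + -0.575
= 2.205


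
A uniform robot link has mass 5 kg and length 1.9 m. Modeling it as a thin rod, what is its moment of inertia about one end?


I = (1/3) * m * L^2
= (1/3) * 5 * 1.9^2
= 0.333333 * 5 * 3.61
= 6.0167 kg*m^2


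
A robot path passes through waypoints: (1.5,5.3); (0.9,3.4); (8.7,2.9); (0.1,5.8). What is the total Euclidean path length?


Segment lengths:
  seg1 = sqrt((-0.6)^2 + (-1.9)^2) = 1.9925
  seg2 = sqrt((7.8)^2 + (-0.5)^2) = 7.816
  seg3 = sqrt((-8.6)^2 + (2.9)^2) = 9.0758
Total = 18.8843


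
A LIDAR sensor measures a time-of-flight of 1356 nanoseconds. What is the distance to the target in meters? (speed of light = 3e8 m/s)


tof = 1356 ns = 1.356e-06 s
dist = c * tof / 2
= 3e8 * 1.356e-06 / 2
= 203.4 m


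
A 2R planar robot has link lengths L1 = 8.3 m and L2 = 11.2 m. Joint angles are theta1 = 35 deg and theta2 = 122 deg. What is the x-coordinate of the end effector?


Convert angles to radians: theta1 = 0.6109, theta2 = 2.1293
x = L1*cos(theta1) + L2*cos(theta1+theta2)
x = 6.799 + -10.3097
x = -3.5107


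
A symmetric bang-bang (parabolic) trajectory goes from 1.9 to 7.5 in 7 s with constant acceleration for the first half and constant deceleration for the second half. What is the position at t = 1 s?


Symmetric rest-to-rest: each phase covers (pf-p0)/2 in time T/2. 0.5*a*(T/2)^2 = (pf-p0)/2 => a = 4*(pf-p0)/T^2
a = 4*(7.5-1.9)/7^2 = 0.4571
t = 1 is in the acceleration phase (t <= T/2).
p = p0 + 0.5*a*t^2 = 1.9 + 0.5*0.4571*1^2
= 2.1286


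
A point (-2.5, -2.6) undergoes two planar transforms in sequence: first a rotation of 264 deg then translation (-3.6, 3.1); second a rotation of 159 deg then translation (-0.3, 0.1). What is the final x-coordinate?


After transform 1:
x1 = cos(264)*-2.5 - sin(264)*-2.6 + -3.6 = -5.9244
y1 = sin(264)*-2.5 + cos(264)*-2.6 + 3.1 = 5.8581
After transform 2:
x2 = cos(159)*-5.9244 - sin(159)*5.8581 + -0.3
= 3.1316


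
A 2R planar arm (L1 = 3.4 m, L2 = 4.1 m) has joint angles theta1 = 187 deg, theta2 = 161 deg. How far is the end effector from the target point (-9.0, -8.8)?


End effector via forward kinematics:
x = L1*cos(t1) + L2*cos(t1+t2) = 0.6357
y = L1*sin(t1) + L2*sin(t1+t2) = -1.2668
Distance to target:
d = sqrt((-9.0 - 0.6357)^2 + (-8.8 - -1.2668)^2)
= sqrt(92.8476 + 56.7492)
= 12.231 m


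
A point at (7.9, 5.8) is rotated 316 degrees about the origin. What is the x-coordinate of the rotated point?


x' = x*cos(theta) - y*sin(theta)
cos(316 deg) = 0.7193, sin(316 deg) = -0.6947
x' = 7.9 * 0.7193 - 5.8 * -0.6947
= 5.6828 - -4.029
= 9.7118


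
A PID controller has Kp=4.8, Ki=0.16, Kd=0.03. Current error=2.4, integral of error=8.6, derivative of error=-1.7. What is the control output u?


u = Kp*e + Ki*int(e) + Kd*de/dt
= 4.8*2.4 + 0.16*8.6 + 0.03*(-1.7)
= 11.52 + 1.376 + -0.051
= 12.845


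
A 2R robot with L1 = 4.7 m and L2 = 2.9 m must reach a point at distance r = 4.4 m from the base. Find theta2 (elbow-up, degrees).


cos(theta2) = (r^2 - L1^2 - L2^2) / (2*L1*L2)
cos(theta2) = (19.36 - 22.09 - 8.41) / 27.26
cos(theta2) = -0.408657
theta2 = 114.1205 degrees


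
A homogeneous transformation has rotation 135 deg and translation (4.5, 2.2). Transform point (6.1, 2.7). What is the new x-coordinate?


x' = cos(theta)*px - sin(theta)*py + tx
= -0.7071*6.1 - 0.7071*2.7 + 4.5
= -1.7225


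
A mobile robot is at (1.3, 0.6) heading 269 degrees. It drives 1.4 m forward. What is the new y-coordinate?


y_new = y0 + d*sin(theta)
= 0.6 + 1.4*sin(269)
= 0.6 + -1.3998
= -0.7998


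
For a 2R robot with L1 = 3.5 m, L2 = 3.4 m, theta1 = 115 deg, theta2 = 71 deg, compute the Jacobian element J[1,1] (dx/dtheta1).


J[1,1] = -L1*sin(t1) - L2*sin(t1+t2)
= -3.5*sin(115) - 3.4*sin(186)
= -2.8167


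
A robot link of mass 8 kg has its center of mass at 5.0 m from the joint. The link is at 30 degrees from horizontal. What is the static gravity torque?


tau = m*g*L*cos(angle)
= 8 * 9.81 * 5.0 * cos(30 deg)
= 8 * 9.81 * 5.0 * 0.866
= 339.8284 Nm


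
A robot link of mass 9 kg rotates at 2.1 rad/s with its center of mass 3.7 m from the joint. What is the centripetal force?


F = m * omega^2 * r
= 9 * 2.1^2 * 3.7
= 9 * 4.41 * 3.7
= 146.853 N


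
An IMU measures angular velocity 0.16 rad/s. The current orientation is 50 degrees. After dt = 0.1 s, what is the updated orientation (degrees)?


delta_theta = w * dt = 0.16 * 0.1 = 0.016 rad
= 0.9167 deg
theta_new = 50 + 0.9167 = 50.9167 deg


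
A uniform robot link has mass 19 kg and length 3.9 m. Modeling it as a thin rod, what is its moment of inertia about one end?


I = (1/3) * m * L^2
= (1/3) * 19 * 3.9^2
= 0.333333 * 19 * 15.21
= 96.33 kg*m^2


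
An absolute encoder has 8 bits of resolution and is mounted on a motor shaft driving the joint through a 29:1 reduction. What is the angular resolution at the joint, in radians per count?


counts = 2^8 = 256
effective counts at joint = 256 * 29 = 7424
resolution = 2*pi / 7424
= 8.4633e-04 rad/count


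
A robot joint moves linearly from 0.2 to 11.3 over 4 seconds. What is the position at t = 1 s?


s = t/T = 1/4 = 0.25
p(t) = p0 + (pf-p0)*s
= 0.2 + (11.3 - 0.2) * 0.25
= 2.975


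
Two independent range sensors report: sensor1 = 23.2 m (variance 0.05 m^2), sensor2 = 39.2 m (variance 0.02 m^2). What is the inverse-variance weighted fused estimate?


w1 = (1/var1) / (1/var1 + 1/var2)
   = 20.0 / (20.0 + 50.0) = 0.2857
w2 = 1 - w1 = 0.7143
fused = w1*s1 + w2*s2 = 6.6286 + 28.0
= 34.6286 m


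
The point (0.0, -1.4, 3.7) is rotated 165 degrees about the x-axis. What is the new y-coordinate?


Rotation about x-axis: y' = y*cos(theta) - z*sin(theta)
= -1.4 * -0.9659 - 3.7 * 0.2588
= 0.3947


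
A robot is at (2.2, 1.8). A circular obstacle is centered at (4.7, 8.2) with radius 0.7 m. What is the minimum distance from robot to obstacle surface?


center_dist = sqrt((2.2-4.7)^2 + (1.8-8.2)^2)
= sqrt(6.25 + 40.96)
= 6.871
min_dist = center_dist - radius = 6.871 - 0.7 = 6.171 m


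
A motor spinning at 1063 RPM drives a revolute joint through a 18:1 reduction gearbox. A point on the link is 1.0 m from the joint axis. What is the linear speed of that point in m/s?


omega_motor = 1063 * 2*pi/60 = 111.3171 rad/s
omega_joint = omega_motor / 18 = 6.1843 rad/s
v = omega_joint * r = 6.1843 * 1.0
= 6.1843 m/s


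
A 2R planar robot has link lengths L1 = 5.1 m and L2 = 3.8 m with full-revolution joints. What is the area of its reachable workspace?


r_max = L1 + L2 = 8.9 m
r_min = |L1 - L2| = 1.3 m
Area = pi*(r_max^2 - r_min^2)
= pi*(79.21 - 1.69)
= pi * 77.52
= 243.5363 m^2


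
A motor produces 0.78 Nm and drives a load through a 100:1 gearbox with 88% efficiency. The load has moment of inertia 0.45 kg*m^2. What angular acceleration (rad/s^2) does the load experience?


tau_out = tau_motor * N * eta
= 0.78 * 100 * 0.88 = 68.64 Nm
alpha = tau_out / I = 68.64 / 0.45
= 152.5333 rad/s^2


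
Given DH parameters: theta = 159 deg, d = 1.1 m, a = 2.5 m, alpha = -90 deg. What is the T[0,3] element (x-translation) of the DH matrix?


T[0,3] = a * cos(theta)
= 2.5 * cos(159 deg)
= 2.5 * -0.9336
= -2.334


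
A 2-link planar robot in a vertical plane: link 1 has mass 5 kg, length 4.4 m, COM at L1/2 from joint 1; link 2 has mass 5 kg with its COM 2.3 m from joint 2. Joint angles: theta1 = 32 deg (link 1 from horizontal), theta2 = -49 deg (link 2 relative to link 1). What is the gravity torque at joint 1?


Horizontal distance from joint 1 to link-1 COM:
  x_c1 = (L1/2)*cos(t1) = 2.2 * 0.848 = 1.8657 m
Horizontal distance from joint 1 to link-2 COM:
  x_c2 = L1*cos(t1) + Lc2*cos(t1+t2)
       = 4.4*0.848 + 2.3*0.9563 = 5.9309 m
tau1 = m1*g*x_c1 + m2*g*x_c2
     = 5*9.81*1.8657 + 5*9.81*5.9309
     = 91.5129 + 290.9113
     = 382.4241 Nm


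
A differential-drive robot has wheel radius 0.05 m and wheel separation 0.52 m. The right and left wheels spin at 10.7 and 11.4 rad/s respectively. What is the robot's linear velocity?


vR = r*wR = 0.05*10.7 = 0.535 m/s
vL = r*wL = 0.05*11.4 = 0.57 m/s
v = (vR+vL)/2 = 0.5525 m/s
omega = (vR-vL)/L = -0.0673 rad/s
linear velocity = 0.5525 m/s


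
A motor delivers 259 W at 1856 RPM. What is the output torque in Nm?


omega = 1856 * 2*pi/60 = 194.3599 rad/s
tau = P / omega = 259 / 194.3599
= 1.3326 Nm


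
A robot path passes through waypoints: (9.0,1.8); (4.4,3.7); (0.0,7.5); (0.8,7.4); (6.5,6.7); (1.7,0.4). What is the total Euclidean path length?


Segment lengths:
  seg1 = sqrt((-4.6)^2 + (1.9)^2) = 4.9769
  seg2 = sqrt((-4.4)^2 + (3.8)^2) = 5.8138
  seg3 = sqrt((0.8)^2 + (-0.1)^2) = 0.8062
  seg4 = sqrt((5.7)^2 + (-0.7)^2) = 5.7428
  seg5 = sqrt((-4.8)^2 + (-6.3)^2) = 7.9202
Total = 25.26


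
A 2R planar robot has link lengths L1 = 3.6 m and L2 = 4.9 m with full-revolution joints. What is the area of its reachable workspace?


r_max = L1 + L2 = 8.5 m
r_min = |L1 - L2| = 1.3 m
Area = pi*(r_max^2 - r_min^2)
= pi*(72.25 - 1.69)
= pi * 70.56
= 221.6708 m^2


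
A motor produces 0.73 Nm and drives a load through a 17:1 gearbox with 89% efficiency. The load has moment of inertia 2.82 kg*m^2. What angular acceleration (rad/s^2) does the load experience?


tau_out = tau_motor * N * eta
= 0.73 * 17 * 0.89 = 11.0449 Nm
alpha = tau_out / I = 11.0449 / 2.82
= 3.9166 rad/s^2


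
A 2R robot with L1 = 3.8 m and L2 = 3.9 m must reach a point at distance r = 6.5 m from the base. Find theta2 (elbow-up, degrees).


cos(theta2) = (r^2 - L1^2 - L2^2) / (2*L1*L2)
cos(theta2) = (42.25 - 14.44 - 15.21) / 29.64
cos(theta2) = 0.425101
theta2 = 64.8429 degrees


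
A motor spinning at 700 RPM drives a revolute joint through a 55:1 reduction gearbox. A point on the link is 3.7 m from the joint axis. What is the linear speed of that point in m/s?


omega_motor = 700 * 2*pi/60 = 73.3038 rad/s
omega_joint = omega_motor / 55 = 1.3328 rad/s
v = omega_joint * r = 1.3328 * 3.7
= 4.9313 m/s


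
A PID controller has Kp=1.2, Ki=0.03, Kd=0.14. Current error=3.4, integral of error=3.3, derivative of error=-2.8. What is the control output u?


u = Kp*e + Ki*int(e) + Kd*de/dt
= 1.2*3.4 + 0.03*3.3 + 0.14*(-2.8)
= 4.08 + 0.099 + -0.392
= 3.787


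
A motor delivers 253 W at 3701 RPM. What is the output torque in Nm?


omega = 3701 * 2*pi/60 = 387.5678 rad/s
tau = P / omega = 253 / 387.5678
= 0.6528 Nm


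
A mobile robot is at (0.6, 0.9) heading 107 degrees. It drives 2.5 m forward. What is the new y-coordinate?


y_new = y0 + d*sin(theta)
= 0.9 + 2.5*sin(107)
= 0.9 + 2.3908
= 3.2908


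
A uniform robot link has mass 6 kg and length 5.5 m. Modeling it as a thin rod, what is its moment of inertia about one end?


I = (1/3) * m * L^2
= (1/3) * 6 * 5.5^2
= 0.333333 * 6 * 30.25
= 60.5 kg*m^2


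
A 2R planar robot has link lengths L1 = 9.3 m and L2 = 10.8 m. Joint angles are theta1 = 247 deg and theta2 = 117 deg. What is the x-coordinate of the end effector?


Convert angles to radians: theta1 = 4.311, theta2 = 2.042
x = L1*cos(theta1) + L2*cos(theta1+theta2)
x = -3.6338 + 10.7737
x = 7.1399


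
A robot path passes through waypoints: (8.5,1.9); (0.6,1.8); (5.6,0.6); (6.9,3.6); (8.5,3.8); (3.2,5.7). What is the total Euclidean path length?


Segment lengths:
  seg1 = sqrt((-7.9)^2 + (-0.1)^2) = 7.9006
  seg2 = sqrt((5.0)^2 + (-1.2)^2) = 5.142
  seg3 = sqrt((1.3)^2 + (3.0)^2) = 3.2696
  seg4 = sqrt((1.6)^2 + (0.2)^2) = 1.6125
  seg5 = sqrt((-5.3)^2 + (1.9)^2) = 5.6303
Total = 23.5549


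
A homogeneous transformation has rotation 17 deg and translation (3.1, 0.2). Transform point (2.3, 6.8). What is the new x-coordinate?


x' = cos(theta)*px - sin(theta)*py + tx
= 0.9563*2.3 - 0.2924*6.8 + 3.1
= 3.3114


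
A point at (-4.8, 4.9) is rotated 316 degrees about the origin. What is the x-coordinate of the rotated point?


x' = x*cos(theta) - y*sin(theta)
cos(316 deg) = 0.7193, sin(316 deg) = -0.6947
x' = -4.8 * 0.7193 - 4.9 * -0.6947
= -3.4528 - -3.4038
= -0.049


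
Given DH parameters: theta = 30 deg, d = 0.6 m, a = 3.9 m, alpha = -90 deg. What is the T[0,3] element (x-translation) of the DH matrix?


T[0,3] = a * cos(theta)
= 3.9 * cos(30 deg)
= 3.9 * 0.866
= 3.3775


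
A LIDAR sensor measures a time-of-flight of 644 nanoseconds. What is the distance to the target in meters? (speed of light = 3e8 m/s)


tof = 644 ns = 6.44e-07 s
dist = c * tof / 2
= 3e8 * 6.44e-07 / 2
= 96.6 m


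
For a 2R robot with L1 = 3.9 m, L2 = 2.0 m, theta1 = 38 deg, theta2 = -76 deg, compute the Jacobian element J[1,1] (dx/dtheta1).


J[1,1] = -L1*sin(t1) - L2*sin(t1+t2)
= -3.9*sin(38) - 2.0*sin(-38)
= -1.1698


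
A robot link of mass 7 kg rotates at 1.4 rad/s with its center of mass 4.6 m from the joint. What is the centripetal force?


F = m * omega^2 * r
= 7 * 1.4^2 * 4.6
= 7 * 1.96 * 4.6
= 63.112 N


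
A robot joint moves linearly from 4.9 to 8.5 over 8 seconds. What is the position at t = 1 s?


s = t/T = 1/8 = 0.125
p(t) = p0 + (pf-p0)*s
= 4.9 + (8.5 - 4.9) * 0.125
= 5.35


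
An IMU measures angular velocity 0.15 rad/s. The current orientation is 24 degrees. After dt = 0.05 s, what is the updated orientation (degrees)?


delta_theta = w * dt = 0.15 * 0.05 = 0.0075 rad
= 0.4297 deg
theta_new = 24 + 0.4297 = 24.4297 deg


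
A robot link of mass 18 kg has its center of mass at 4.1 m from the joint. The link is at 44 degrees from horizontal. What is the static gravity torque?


tau = m*g*L*cos(angle)
= 18 * 9.81 * 4.1 * cos(44 deg)
= 18 * 9.81 * 4.1 * 0.7193
= 520.7862 Nm


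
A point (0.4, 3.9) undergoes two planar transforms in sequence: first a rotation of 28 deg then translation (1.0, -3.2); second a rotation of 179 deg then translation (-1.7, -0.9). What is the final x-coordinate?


After transform 1:
x1 = cos(28)*0.4 - sin(28)*3.9 + 1.0 = -0.4778
y1 = sin(28)*0.4 + cos(28)*3.9 + -3.2 = 0.4313
After transform 2:
x2 = cos(179)*-0.4778 - sin(179)*0.4313 + -1.7
= -1.2298


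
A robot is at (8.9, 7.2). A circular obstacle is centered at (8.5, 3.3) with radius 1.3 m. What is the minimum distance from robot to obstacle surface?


center_dist = sqrt((8.9-8.5)^2 + (7.2-3.3)^2)
= sqrt(0.16 + 15.21)
= 3.9205
min_dist = center_dist - radius = 3.9205 - 1.3 = 2.6205 m


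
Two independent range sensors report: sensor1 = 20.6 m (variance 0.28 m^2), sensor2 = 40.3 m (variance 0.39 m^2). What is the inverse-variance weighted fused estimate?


w1 = (1/var1) / (1/var1 + 1/var2)
   = 3.5714 / (3.5714 + 2.5641) = 0.5821
w2 = 1 - w1 = 0.4179
fused = w1*s1 + w2*s2 = 11.991 + 16.8418
= 28.8328 m


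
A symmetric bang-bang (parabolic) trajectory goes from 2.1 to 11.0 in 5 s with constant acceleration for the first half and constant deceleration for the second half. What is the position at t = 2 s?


Symmetric rest-to-rest: each phase covers (pf-p0)/2 in time T/2. 0.5*a*(T/2)^2 = (pf-p0)/2 => a = 4*(pf-p0)/T^2
a = 4*(11.0-2.1)/5^2 = 1.424
t = 2 is in the acceleration phase (t <= T/2).
p = p0 + 0.5*a*t^2 = 2.1 + 0.5*1.424*2^2
= 4.948


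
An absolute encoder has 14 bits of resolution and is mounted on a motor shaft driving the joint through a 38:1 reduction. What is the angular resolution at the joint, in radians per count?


counts = 2^14 = 16384
effective counts at joint = 16384 * 38 = 622592
resolution = 2*pi / 622592
= 1.0092e-05 rad/count


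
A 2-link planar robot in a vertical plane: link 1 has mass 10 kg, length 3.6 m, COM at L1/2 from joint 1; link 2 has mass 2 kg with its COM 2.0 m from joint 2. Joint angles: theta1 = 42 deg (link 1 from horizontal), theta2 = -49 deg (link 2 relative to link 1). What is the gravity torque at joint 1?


Horizontal distance from joint 1 to link-1 COM:
  x_c1 = (L1/2)*cos(t1) = 1.8 * 0.7431 = 1.3377 m
Horizontal distance from joint 1 to link-2 COM:
  x_c2 = L1*cos(t1) + Lc2*cos(t1+t2)
       = 3.6*0.7431 + 2.0*0.9925 = 4.6604 m
tau1 = m1*g*x_c1 + m2*g*x_c2
     = 10*9.81*1.3377 + 2*9.81*4.6604
     = 131.2245 + 91.4373
     = 222.6618 Nm
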